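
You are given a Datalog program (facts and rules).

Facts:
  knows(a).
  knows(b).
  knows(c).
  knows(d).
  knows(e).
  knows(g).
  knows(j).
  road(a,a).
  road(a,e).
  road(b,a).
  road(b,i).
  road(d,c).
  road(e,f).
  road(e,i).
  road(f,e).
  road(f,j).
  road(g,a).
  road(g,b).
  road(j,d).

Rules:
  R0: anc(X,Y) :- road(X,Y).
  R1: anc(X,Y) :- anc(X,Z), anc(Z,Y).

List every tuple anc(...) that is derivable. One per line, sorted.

round 1: derive anc(a,a) via R0 from road(a,a)
round 1: derive anc(a,e) via R0 from road(a,e)
round 1: derive anc(b,a) via R0 from road(b,a)
round 1: derive anc(b,i) via R0 from road(b,i)
round 1: derive anc(d,c) via R0 from road(d,c)
round 1: derive anc(e,f) via R0 from road(e,f)
round 1: derive anc(e,i) via R0 from road(e,i)
round 1: derive anc(f,e) via R0 from road(f,e)
round 1: derive anc(f,j) via R0 from road(f,j)
round 1: derive anc(g,a) via R0 from road(g,a)
round 1: derive anc(g,b) via R0 from road(g,b)
round 1: derive anc(j,d) via R0 from road(j,d)
round 2: derive anc(a,f) via R1 from anc(a,e), anc(e,f)
round 2: derive anc(a,i) via R1 from anc(a,e), anc(e,i)
round 2: derive anc(b,e) via R1 from anc(b,a), anc(a,e)
round 2: derive anc(e,e) via R1 from anc(e,f), anc(f,e)
round 2: derive anc(e,j) via R1 from anc(e,f), anc(f,j)
round 2: derive anc(f,d) via R1 from anc(f,j), anc(j,d)
round 2: derive anc(f,f) via R1 from anc(f,e), anc(e,f)
round 2: derive anc(f,i) via R1 from anc(f,e), anc(e,i)
round 2: derive anc(g,e) via R1 from anc(g,a), anc(a,e)
round 2: derive anc(g,i) via R1 from anc(g,b), anc(b,i)
round 2: derive anc(j,c) via R1 from anc(j,d), anc(d,c)
round 3: derive anc(a,d) via R1 from anc(a,f), anc(f,d)
round 3: derive anc(a,j) via R1 from anc(a,e), anc(e,j)
round 3: derive anc(b,f) via R1 from anc(b,a), anc(a,f)
round 3: derive anc(b,j) via R1 from anc(b,e), anc(e,j)
round 3: derive anc(e,c) via R1 from anc(e,j), anc(j,c)
round 3: derive anc(e,d) via R1 from anc(e,f), anc(f,d)
round 3: derive anc(f,c) via R1 from anc(f,d), anc(d,c)
round 3: derive anc(g,f) via R1 from anc(g,a), anc(a,f)
round 3: derive anc(g,j) via R1 from anc(g,e), anc(e,j)
round 4: derive anc(a,c) via R1 from anc(a,d), anc(d,c)
round 4: derive anc(b,c) via R1 from anc(b,e), anc(e,c)
round 4: derive anc(b,d) via R1 from anc(b,a), anc(a,d)
round 4: derive anc(g,c) via R1 from anc(g,e), anc(e,c)
round 4: derive anc(g,d) via R1 from anc(g,a), anc(a,d)

anc(a,a)
anc(a,c)
anc(a,d)
anc(a,e)
anc(a,f)
anc(a,i)
anc(a,j)
anc(b,a)
anc(b,c)
anc(b,d)
anc(b,e)
anc(b,f)
anc(b,i)
anc(b,j)
anc(d,c)
anc(e,c)
anc(e,d)
anc(e,e)
anc(e,f)
anc(e,i)
anc(e,j)
anc(f,c)
anc(f,d)
anc(f,e)
anc(f,f)
anc(f,i)
anc(f,j)
anc(g,a)
anc(g,b)
anc(g,c)
anc(g,d)
anc(g,e)
anc(g,f)
anc(g,i)
anc(g,j)
anc(j,c)
anc(j,d)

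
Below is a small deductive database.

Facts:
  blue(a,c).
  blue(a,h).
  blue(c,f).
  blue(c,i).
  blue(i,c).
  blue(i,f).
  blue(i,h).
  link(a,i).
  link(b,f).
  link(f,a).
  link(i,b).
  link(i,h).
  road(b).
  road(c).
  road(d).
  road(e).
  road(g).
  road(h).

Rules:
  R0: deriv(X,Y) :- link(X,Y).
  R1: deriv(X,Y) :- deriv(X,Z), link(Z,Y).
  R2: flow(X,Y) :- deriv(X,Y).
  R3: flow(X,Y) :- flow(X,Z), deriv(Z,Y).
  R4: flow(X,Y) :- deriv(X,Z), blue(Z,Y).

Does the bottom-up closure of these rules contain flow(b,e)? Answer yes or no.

round 1: derive deriv(a,i) via R0 from link(a,i)
round 1: derive deriv(b,f) via R0 from link(b,f)
round 1: derive deriv(f,a) via R0 from link(f,a)
round 1: derive deriv(i,b) via R0 from link(i,b)
round 1: derive deriv(i,h) via R0 from link(i,h)
round 2: derive deriv(a,b) via R1 from deriv(a,i), link(i,b)
round 2: derive deriv(a,h) via R1 from deriv(a,i), link(i,h)
round 2: derive deriv(b,a) via R1 from deriv(b,f), link(f,a)
round 2: derive deriv(f,i) via R1 from deriv(f,a), link(a,i)
round 2: derive deriv(i,f) via R1 from deriv(i,b), link(b,f)
round 2: derive flow(a,i) via R2 from deriv(a,i)
round 2: derive flow(b,f) via R2 from deriv(b,f)
round 2: derive flow(f,a) via R2 from deriv(f,a)
round 2: derive flow(i,b) via R2 from deriv(i,b)
round 2: derive flow(i,h) via R2 from deriv(i,h)
round 2: derive flow(a,c) via R4 from deriv(a,i), blue(i,c)
round 2: derive flow(a,f) via R4 from deriv(a,i), blue(i,f)
round 2: derive flow(a,h) via R4 from deriv(a,i), blue(i,h)
round 2: derive flow(f,c) via R4 from deriv(f,a), blue(a,c)
round 2: derive flow(f,h) via R4 from deriv(f,a), blue(a,h)
round 3: derive deriv(a,f) via R1 from deriv(a,b), link(b,f)
round 3: derive deriv(b,i) via R1 from deriv(b,a), link(a,i)
round 3: derive deriv(f,b) via R1 from deriv(f,i), link(i,b)
round 3: derive deriv(f,h) via R1 from deriv(f,i), link(i,h)
round 3: derive deriv(i,a) via R1 from deriv(i,f), link(f,a)
round 3: derive flow(a,b) via R2 from deriv(a,b)
round 3: derive flow(b,a) via R2 from deriv(b,a)
round 3: derive flow(f,i) via R2 from deriv(f,i)
round 3: derive flow(i,f) via R2 from deriv(i,f)
round 3: derive flow(a,a) via R3 from flow(a,f), deriv(f,a)
round 3: derive flow(b,i) via R3 from flow(b,f), deriv(f,i)
round 3: derive flow(f,b) via R3 from flow(f,a), deriv(a,b)
round 3: derive flow(i,a) via R3 from flow(i,b), deriv(b,a)
round 3: derive flow(b,c) via R4 from deriv(b,a), blue(a,c)
round 3: derive flow(b,h) via R4 from deriv(b,a), blue(a,h)
round 3: derive flow(f,f) via R4 from deriv(f,i), blue(i,f)
round 4: derive deriv(a,a) via R1 from deriv(a,f), link(f,a)
round 4: derive deriv(b,b) via R1 from deriv(b,i), link(i,b)
round 4: derive deriv(b,h) via R1 from deriv(b,i), link(i,h)
round 4: derive deriv(f,f) via R1 from deriv(f,b), link(b,f)
round 4: derive deriv(i,i) via R1 from deriv(i,a), link(a,i)
round 4: derive flow(b,b) via R3 from flow(b,a), deriv(a,b)
round 4: derive flow(i,i) via R3 from flow(i,a), deriv(a,i)
round 4: derive flow(i,c) via R4 from deriv(i,a), blue(a,c)

no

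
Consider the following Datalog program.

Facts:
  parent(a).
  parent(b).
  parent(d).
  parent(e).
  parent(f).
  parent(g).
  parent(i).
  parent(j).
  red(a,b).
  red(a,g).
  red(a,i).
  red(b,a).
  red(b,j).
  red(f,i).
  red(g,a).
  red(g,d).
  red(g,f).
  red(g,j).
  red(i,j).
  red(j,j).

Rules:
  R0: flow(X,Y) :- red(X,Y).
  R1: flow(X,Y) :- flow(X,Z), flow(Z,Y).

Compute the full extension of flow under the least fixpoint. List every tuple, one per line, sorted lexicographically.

round 1: derive flow(a,b) via R0 from red(a,b)
round 1: derive flow(a,g) via R0 from red(a,g)
round 1: derive flow(a,i) via R0 from red(a,i)
round 1: derive flow(b,a) via R0 from red(b,a)
round 1: derive flow(b,j) via R0 from red(b,j)
round 1: derive flow(f,i) via R0 from red(f,i)
round 1: derive flow(g,a) via R0 from red(g,a)
round 1: derive flow(g,d) via R0 from red(g,d)
round 1: derive flow(g,f) via R0 from red(g,f)
round 1: derive flow(g,j) via R0 from red(g,j)
round 1: derive flow(i,j) via R0 from red(i,j)
round 1: derive flow(j,j) via R0 from red(j,j)
round 2: derive flow(a,a) via R1 from flow(a,b), flow(b,a)
round 2: derive flow(a,d) via R1 from flow(a,g), flow(g,d)
round 2: derive flow(a,f) via R1 from flow(a,g), flow(g,f)
round 2: derive flow(a,j) via R1 from flow(a,b), flow(b,j)
round 2: derive flow(b,b) via R1 from flow(b,a), flow(a,b)
round 2: derive flow(b,g) via R1 from flow(b,a), flow(a,g)
round 2: derive flow(b,i) via R1 from flow(b,a), flow(a,i)
round 2: derive flow(f,j) via R1 from flow(f,i), flow(i,j)
round 2: derive flow(g,b) via R1 from flow(g,a), flow(a,b)
round 2: derive flow(g,g) via R1 from flow(g,a), flow(a,g)
round 2: derive flow(g,i) via R1 from flow(g,a), flow(a,i)
round 3: derive flow(b,d) via R1 from flow(b,a), flow(a,d)
round 3: derive flow(b,f) via R1 from flow(b,a), flow(a,f)

flow(a,a)
flow(a,b)
flow(a,d)
flow(a,f)
flow(a,g)
flow(a,i)
flow(a,j)
flow(b,a)
flow(b,b)
flow(b,d)
flow(b,f)
flow(b,g)
flow(b,i)
flow(b,j)
flow(f,i)
flow(f,j)
flow(g,a)
flow(g,b)
flow(g,d)
flow(g,f)
flow(g,g)
flow(g,i)
flow(g,j)
flow(i,j)
flow(j,j)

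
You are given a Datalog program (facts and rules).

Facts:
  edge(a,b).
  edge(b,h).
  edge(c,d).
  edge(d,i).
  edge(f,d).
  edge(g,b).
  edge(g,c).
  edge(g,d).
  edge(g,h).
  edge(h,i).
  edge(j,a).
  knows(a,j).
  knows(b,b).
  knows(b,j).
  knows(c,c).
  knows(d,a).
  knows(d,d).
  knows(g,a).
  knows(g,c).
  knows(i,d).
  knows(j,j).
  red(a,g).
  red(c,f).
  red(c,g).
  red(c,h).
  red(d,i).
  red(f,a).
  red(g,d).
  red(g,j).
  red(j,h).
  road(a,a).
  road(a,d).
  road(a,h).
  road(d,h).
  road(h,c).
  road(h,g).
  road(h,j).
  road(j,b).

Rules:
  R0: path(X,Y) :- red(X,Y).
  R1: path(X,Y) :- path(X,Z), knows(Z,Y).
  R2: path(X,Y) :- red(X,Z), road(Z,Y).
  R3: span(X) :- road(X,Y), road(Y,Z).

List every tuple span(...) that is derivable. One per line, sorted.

span(a)
span(d)
span(h)

round 1: derive span(a) via R3 from road(a,a), road(a,a)
round 1: derive span(d) via R3 from road(d,h), road(h,c)
round 1: derive span(h) via R3 from road(h,j), road(j,b)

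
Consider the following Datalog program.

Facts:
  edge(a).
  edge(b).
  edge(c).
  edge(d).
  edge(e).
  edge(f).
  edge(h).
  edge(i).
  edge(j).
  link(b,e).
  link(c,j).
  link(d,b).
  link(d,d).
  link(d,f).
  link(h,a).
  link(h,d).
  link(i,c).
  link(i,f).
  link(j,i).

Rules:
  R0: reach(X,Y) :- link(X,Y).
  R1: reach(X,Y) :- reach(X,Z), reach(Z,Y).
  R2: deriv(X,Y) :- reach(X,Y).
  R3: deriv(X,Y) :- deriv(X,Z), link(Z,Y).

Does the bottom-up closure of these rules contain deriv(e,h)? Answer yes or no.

round 1: derive reach(b,e) via R0 from link(b,e)
round 1: derive reach(c,j) via R0 from link(c,j)
round 1: derive reach(d,b) via R0 from link(d,b)
round 1: derive reach(d,d) via R0 from link(d,d)
round 1: derive reach(d,f) via R0 from link(d,f)
round 1: derive reach(h,a) via R0 from link(h,a)
round 1: derive reach(h,d) via R0 from link(h,d)
round 1: derive reach(i,c) via R0 from link(i,c)
round 1: derive reach(i,f) via R0 from link(i,f)
round 1: derive reach(j,i) via R0 from link(j,i)
round 2: derive reach(c,i) via R1 from reach(c,j), reach(j,i)
round 2: derive reach(d,e) via R1 from reach(d,b), reach(b,e)
round 2: derive reach(h,b) via R1 from reach(h,d), reach(d,b)
round 2: derive reach(h,f) via R1 from reach(h,d), reach(d,f)
round 2: derive reach(i,j) via R1 from reach(i,c), reach(c,j)
round 2: derive reach(j,c) via R1 from reach(j,i), reach(i,c)
round 2: derive reach(j,f) via R1 from reach(j,i), reach(i,f)
round 2: derive deriv(b,e) via R2 from reach(b,e)
round 2: derive deriv(c,j) via R2 from reach(c,j)
round 2: derive deriv(d,b) via R2 from reach(d,b)
round 2: derive deriv(d,d) via R2 from reach(d,d)
round 2: derive deriv(d,f) via R2 from reach(d,f)
round 2: derive deriv(h,a) via R2 from reach(h,a)
round 2: derive deriv(h,d) via R2 from reach(h,d)
round 2: derive deriv(i,c) via R2 from reach(i,c)
round 2: derive deriv(i,f) via R2 from reach(i,f)
round 2: derive deriv(j,i) via R2 from reach(j,i)
round 3: derive reach(c,c) via R1 from reach(c,i), reach(i,c)
round 3: derive reach(c,f) via R1 from reach(c,i), reach(i,f)
round 3: derive reach(h,e) via R1 from reach(h,b), reach(b,e)
round 3: derive reach(i,i) via R1 from reach(i,c), reach(c,i)
round 3: derive reach(j,j) via R1 from reach(j,c), reach(c,j)
round 3: derive deriv(c,i) via R2 from reach(c,i)
round 3: derive deriv(d,e) via R2 from reach(d,e)
round 3: derive deriv(h,b) via R2 from reach(h,b)
round 3: derive deriv(h,f) via R2 from reach(h,f)
round 3: derive deriv(i,j) via R2 from reach(i,j)
round 3: derive deriv(j,c) via R2 from reach(j,c)
round 3: derive deriv(j,f) via R2 from reach(j,f)
round 4: derive deriv(c,c) via R2 from reach(c,c)
round 4: derive deriv(c,f) via R2 from reach(c,f)
round 4: derive deriv(h,e) via R2 from reach(h,e)
round 4: derive deriv(i,i) via R2 from reach(i,i)
round 4: derive deriv(j,j) via R2 from reach(j,j)

no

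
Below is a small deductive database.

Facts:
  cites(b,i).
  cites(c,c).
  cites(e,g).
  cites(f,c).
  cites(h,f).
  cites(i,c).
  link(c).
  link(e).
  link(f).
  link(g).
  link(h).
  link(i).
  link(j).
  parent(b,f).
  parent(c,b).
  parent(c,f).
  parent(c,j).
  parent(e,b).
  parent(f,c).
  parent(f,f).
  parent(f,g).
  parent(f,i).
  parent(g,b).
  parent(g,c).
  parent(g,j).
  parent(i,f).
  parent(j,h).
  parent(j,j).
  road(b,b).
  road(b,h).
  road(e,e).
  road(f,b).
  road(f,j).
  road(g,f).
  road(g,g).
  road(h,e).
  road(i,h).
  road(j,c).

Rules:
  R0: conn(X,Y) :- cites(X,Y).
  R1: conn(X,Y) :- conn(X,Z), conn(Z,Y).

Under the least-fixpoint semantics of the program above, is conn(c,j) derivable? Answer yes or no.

round 1: derive conn(b,i) via R0 from cites(b,i)
round 1: derive conn(c,c) via R0 from cites(c,c)
round 1: derive conn(e,g) via R0 from cites(e,g)
round 1: derive conn(f,c) via R0 from cites(f,c)
round 1: derive conn(h,f) via R0 from cites(h,f)
round 1: derive conn(i,c) via R0 from cites(i,c)
round 2: derive conn(b,c) via R1 from conn(b,i), conn(i,c)
round 2: derive conn(h,c) via R1 from conn(h,f), conn(f,c)

no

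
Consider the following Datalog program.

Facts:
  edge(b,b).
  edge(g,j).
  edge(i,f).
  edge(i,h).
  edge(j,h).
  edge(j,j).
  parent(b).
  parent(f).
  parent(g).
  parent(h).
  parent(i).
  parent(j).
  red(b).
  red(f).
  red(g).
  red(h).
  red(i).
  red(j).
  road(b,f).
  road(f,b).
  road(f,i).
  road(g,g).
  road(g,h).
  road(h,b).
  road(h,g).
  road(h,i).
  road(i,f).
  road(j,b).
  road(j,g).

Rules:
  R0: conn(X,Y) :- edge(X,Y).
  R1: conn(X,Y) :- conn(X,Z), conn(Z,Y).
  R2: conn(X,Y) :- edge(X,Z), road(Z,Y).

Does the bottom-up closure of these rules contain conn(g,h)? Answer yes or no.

round 1: derive conn(b,b) via R0 from edge(b,b)
round 1: derive conn(g,j) via R0 from edge(g,j)
round 1: derive conn(i,f) via R0 from edge(i,f)
round 1: derive conn(i,h) via R0 from edge(i,h)
round 1: derive conn(j,h) via R0 from edge(j,h)
round 1: derive conn(j,j) via R0 from edge(j,j)
round 1: derive conn(b,f) via R2 from edge(b,b), road(b,f)
round 1: derive conn(g,b) via R2 from edge(g,j), road(j,b)
round 1: derive conn(g,g) via R2 from edge(g,j), road(j,g)
round 1: derive conn(i,b) via R2 from edge(i,f), road(f,b)
round 1: derive conn(i,g) via R2 from edge(i,h), road(h,g)
round 1: derive conn(i,i) via R2 from edge(i,f), road(f,i)
round 1: derive conn(j,b) via R2 from edge(j,h), road(h,b)
round 1: derive conn(j,g) via R2 from edge(j,h), road(h,g)
round 1: derive conn(j,i) via R2 from edge(j,h), road(h,i)
round 2: derive conn(g,f) via R1 from conn(g,b), conn(b,f)
round 2: derive conn(g,h) via R1 from conn(g,j), conn(j,h)
round 2: derive conn(g,i) via R1 from conn(g,j), conn(j,i)
round 2: derive conn(i,j) via R1 from conn(i,g), conn(g,j)
round 2: derive conn(j,f) via R1 from conn(j,b), conn(b,f)

yes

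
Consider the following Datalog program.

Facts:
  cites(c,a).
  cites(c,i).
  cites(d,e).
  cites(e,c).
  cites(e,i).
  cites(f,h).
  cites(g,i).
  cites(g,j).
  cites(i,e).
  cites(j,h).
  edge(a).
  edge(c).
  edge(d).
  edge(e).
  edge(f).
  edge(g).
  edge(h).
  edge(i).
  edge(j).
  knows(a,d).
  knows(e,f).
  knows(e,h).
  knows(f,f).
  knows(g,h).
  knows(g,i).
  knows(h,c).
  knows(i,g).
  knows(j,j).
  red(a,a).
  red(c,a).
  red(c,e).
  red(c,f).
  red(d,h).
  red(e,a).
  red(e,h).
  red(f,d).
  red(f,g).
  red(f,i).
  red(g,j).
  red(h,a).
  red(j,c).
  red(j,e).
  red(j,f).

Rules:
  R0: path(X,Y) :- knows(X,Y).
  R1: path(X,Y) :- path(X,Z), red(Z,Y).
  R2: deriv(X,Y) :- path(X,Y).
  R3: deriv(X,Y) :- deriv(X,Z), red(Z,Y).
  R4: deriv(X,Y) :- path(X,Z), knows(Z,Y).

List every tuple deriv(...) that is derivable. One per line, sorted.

deriv(a,a)
deriv(a,c)
deriv(a,d)
deriv(a,e)
deriv(a,f)
deriv(a,g)
deriv(a,h)
deriv(a,i)
deriv(a,j)
deriv(e,a)
deriv(e,c)
deriv(e,d)
deriv(e,e)
deriv(e,f)
deriv(e,g)
deriv(e,h)
deriv(e,i)
deriv(e,j)
deriv(f,a)
deriv(f,c)
deriv(f,d)
deriv(f,e)
deriv(f,f)
deriv(f,g)
deriv(f,h)
deriv(f,i)
deriv(f,j)
deriv(g,a)
deriv(g,c)
deriv(g,d)
deriv(g,e)
deriv(g,f)
deriv(g,g)
deriv(g,h)
deriv(g,i)
deriv(g,j)
deriv(h,a)
deriv(h,c)
deriv(h,d)
deriv(h,e)
deriv(h,f)
deriv(h,g)
deriv(h,h)
deriv(h,i)
deriv(h,j)
deriv(i,a)
deriv(i,c)
deriv(i,d)
deriv(i,e)
deriv(i,f)
deriv(i,g)
deriv(i,h)
deriv(i,i)
deriv(i,j)
deriv(j,a)
deriv(j,c)
deriv(j,d)
deriv(j,e)
deriv(j,f)
deriv(j,g)
deriv(j,h)
deriv(j,i)
deriv(j,j)

round 1: derive path(a,d) via R0 from knows(a,d)
round 1: derive path(e,f) via R0 from knows(e,f)
round 1: derive path(e,h) via R0 from knows(e,h)
round 1: derive path(f,f) via R0 from knows(f,f)
round 1: derive path(g,h) via R0 from knows(g,h)
round 1: derive path(g,i) via R0 from knows(g,i)
round 1: derive path(h,c) via R0 from knows(h,c)
round 1: derive path(i,g) via R0 from knows(i,g)
round 1: derive path(j,j) via R0 from knows(j,j)
round 2: derive path(a,h) via R1 from path(a,d), red(d,h)
round 2: derive path(e,a) via R1 from path(e,h), red(h,a)
round 2: derive path(e,d) via R1 from path(e,f), red(f,d)
round 2: derive path(e,g) via R1 from path(e,f), red(f,g)
round 2: derive path(e,i) via R1 from path(e,f), red(f,i)
round 2: derive path(f,d) via R1 from path(f,f), red(f,d)
round 2: derive path(f,g) via R1 from path(f,f), red(f,g)
round 2: derive path(f,i) via R1 from path(f,f), red(f,i)
round 2: derive path(g,a) via R1 from path(g,h), red(h,a)
round 2: derive path(h,a) via R1 from path(h,c), red(c,a)
round 2: derive path(h,e) via R1 from path(h,c), red(c,e)
round 2: derive path(h,f) via R1 from path(h,c), red(c,f)
round 2: derive path(i,j) via R1 from path(i,g), red(g,j)
round 2: derive path(j,c) via R1 from path(j,j), red(j,c)
round 2: derive path(j,e) via R1 from path(j,j), red(j,e)
round 2: derive path(j,f) via R1 from path(j,j), red(j,f)
round 2: derive deriv(a,d) via R2 from path(a,d)
round 2: derive deriv(e,f) via R2 from path(e,f)
round 2: derive deriv(e,h) via R2 from path(e,h)
round 2: derive deriv(f,f) via R2 from path(f,f)
round 2: derive deriv(g,h) via R2 from path(g,h)
round 2: derive deriv(g,i) via R2 from path(g,i)
round 2: derive deriv(h,c) via R2 from path(h,c)
round 2: derive deriv(i,g) via R2 from path(i,g)
round 2: derive deriv(j,j) via R2 from path(j,j)
round 2: derive deriv(e,c) via R4 from path(e,h), knows(h,c)
round 2: derive deriv(g,c) via R4 from path(g,h), knows(h,c)
round 2: derive deriv(g,g) via R4 from path(g,i), knows(i,g)
round 2: derive deriv(i,h) via R4 from path(i,g), knows(g,h)
round 2: derive deriv(i,i) via R4 from path(i,g), knows(g,i)
round 3: derive path(a,a) via R1 from path(a,h), red(h,a)
round 3: derive path(e,j) via R1 from path(e,g), red(g,j)
round 3: derive path(f,h) via R1 from path(f,d), red(d,h)
round 3: derive path(f,j) via R1 from path(f,g), red(g,j)
round 3: derive path(h,d) via R1 from path(h,f), red(f,d)
round 3: derive path(h,g) via R1 from path(h,f), red(f,g)
round 3: derive path(h,h) via R1 from path(h,e), red(e,h)
round 3: derive path(h,i) via R1 from path(h,f), red(f,i)
round 3: derive path(i,c) via R1 from path(i,j), red(j,c)
round 3: derive path(i,e) via R1 from path(i,j), red(j,e)
round 3: derive path(i,f) via R1 from path(i,j), red(j,f)
round 3: derive path(j,a) via R1 from path(j,c), red(c,a)
round 3: derive path(j,d) via R1 from path(j,f), red(f,d)
round 3: derive path(j,g) via R1 from path(j,f), red(f,g)
round 3: derive path(j,h) via R1 from path(j,e), red(e,h)
round 3: derive path(j,i) via R1 from path(j,f), red(f,i)
round 3: derive deriv(a,h) via R2 from path(a,h)
round 3: derive deriv(e,a) via R2 from path(e,a)
round 3: derive deriv(e,d) via R2 from path(e,d)
round 3: derive deriv(e,g) via R2 from path(e,g)
round 3: derive deriv(e,i) via R2 from path(e,i)
round 3: derive deriv(f,d) via R2 from path(f,d)
round 3: derive deriv(f,g) via R2 from path(f,g)
round 3: derive deriv(f,i) via R2 from path(f,i)
round 3: derive deriv(g,a) via R2 from path(g,a)
round 3: derive deriv(h,a) via R2 from path(h,a)
round 3: derive deriv(h,e) via R2 from path(h,e)
round 3: derive deriv(h,f) via R2 from path(h,f)
round 3: derive deriv(i,j) via R2 from path(i,j)
round 3: derive deriv(j,c) via R2 from path(j,c)
round 3: derive deriv(j,e) via R2 from path(j,e)
round 3: derive deriv(j,f) via R2 from path(j,f)
round 3: derive deriv(e,e) via R3 from deriv(e,c), red(c,e)
round 3: derive deriv(g,e) via R3 from deriv(g,c), red(c,e)
round 3: derive deriv(g,f) via R3 from deriv(g,c), red(c,f)
round 3: derive deriv(g,j) via R3 from deriv(g,g), red(g,j)
round 3: derive deriv(i,a) via R3 from deriv(i,h), red(h,a)
round 3: derive deriv(a,c) via R4 from path(a,h), knows(h,c)
round 3: derive deriv(f,h) via R4 from path(f,g), knows(g,h)
round 3: derive deriv(g,d) via R4 from path(g,a), knows(a,d)
round 3: derive deriv(h,d) via R4 from path(h,a), knows(a,d)
round 3: derive deriv(h,h) via R4 from path(h,e), knows(e,h)
round 3: derive deriv(j,h) via R4 from path(j,e), knows(e,h)
round 4: derive path(e,c) via R1 from path(e,j), red(j,c)
round 4: derive path(e,e) via R1 from path(e,j), red(j,e)
round 4: derive path(f,a) via R1 from path(f,h), red(h,a)
round 4: derive path(f,c) via R1 from path(f,j), red(j,c)
round 4: derive path(f,e) via R1 from path(f,j), red(j,e)
round 4: derive path(h,j) via R1 from path(h,g), red(g,j)
round 4: derive path(i,a) via R1 from path(i,c), red(c,a)
round 4: derive path(i,d) via R1 from path(i,f), red(f,d)
round 4: derive path(i,h) via R1 from path(i,e), red(e,h)
round 4: derive path(i,i) via R1 from path(i,f), red(f,i)
round 4: derive deriv(a,a) via R2 from path(a,a)
round 4: derive deriv(e,j) via R2 from path(e,j)
round 4: derive deriv(f,j) via R2 from path(f,j)
round 4: derive deriv(h,g) via R2 from path(h,g)
round 4: derive deriv(h,i) via R2 from path(h,i)
round 4: derive deriv(i,c) via R2 from path(i,c)
round 4: derive deriv(i,e) via R2 from path(i,e)
round 4: derive deriv(i,f) via R2 from path(i,f)
round 4: derive deriv(j,a) via R2 from path(j,a)
round 4: derive deriv(j,d) via R2 from path(j,d)
round 4: derive deriv(j,g) via R2 from path(j,g)
round 4: derive deriv(j,i) via R2 from path(j,i)
round 4: derive deriv(a,e) via R3 from deriv(a,c), red(c,e)
round 4: derive deriv(a,f) via R3 from deriv(a,c), red(c,f)
round 4: derive deriv(f,a) via R3 from deriv(f,h), red(h,a)
round 4: derive deriv(f,c) via R4 from path(f,h), knows(h,c)
round 5: derive deriv(f,e) via R2 from path(f,e)
round 5: derive deriv(h,j) via R2 from path(h,j)
round 5: derive deriv(i,d) via R2 from path(i,d)
round 5: derive deriv(a,g) via R3 from deriv(a,f), red(f,g)
round 5: derive deriv(a,i) via R3 from deriv(a,f), red(f,i)
round 6: derive deriv(a,j) via R3 from deriv(a,g), red(g,j)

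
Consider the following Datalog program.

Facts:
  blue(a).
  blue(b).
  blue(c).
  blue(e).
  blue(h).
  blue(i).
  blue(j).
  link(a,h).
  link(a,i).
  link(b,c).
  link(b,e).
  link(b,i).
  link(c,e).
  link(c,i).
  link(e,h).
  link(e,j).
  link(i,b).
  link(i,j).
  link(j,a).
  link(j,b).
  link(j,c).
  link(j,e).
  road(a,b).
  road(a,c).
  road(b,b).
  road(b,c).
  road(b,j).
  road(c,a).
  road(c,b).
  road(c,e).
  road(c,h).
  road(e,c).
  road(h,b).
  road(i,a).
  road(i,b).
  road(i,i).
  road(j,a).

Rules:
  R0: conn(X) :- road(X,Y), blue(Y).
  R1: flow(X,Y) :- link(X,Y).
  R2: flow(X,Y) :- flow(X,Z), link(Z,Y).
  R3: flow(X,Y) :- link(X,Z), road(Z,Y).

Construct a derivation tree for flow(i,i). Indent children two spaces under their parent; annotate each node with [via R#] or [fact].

flow(i,i)  [via R2]
  flow(i,a)  [via R3]
    link(i,j)  [fact]
    road(j,a)  [fact]
  link(a,i)  [fact]

round 1: derive flow(a,h) via R1 from link(a,h)
round 1: derive flow(a,i) via R1 from link(a,i)
round 1: derive flow(b,c) via R1 from link(b,c)
round 1: derive flow(b,e) via R1 from link(b,e)
round 1: derive flow(b,i) via R1 from link(b,i)
round 1: derive flow(c,e) via R1 from link(c,e)
round 1: derive flow(c,i) via R1 from link(c,i)
round 1: derive flow(e,h) via R1 from link(e,h)
round 1: derive flow(e,j) via R1 from link(e,j)
round 1: derive flow(i,b) via R1 from link(i,b)
round 1: derive flow(i,j) via R1 from link(i,j)
round 1: derive flow(j,a) via R1 from link(j,a)
round 1: derive flow(j,b) via R1 from link(j,b)
round 1: derive flow(j,c) via R1 from link(j,c)
round 1: derive flow(j,e) via R1 from link(j,e)
round 1: derive flow(a,a) via R3 from link(a,i), road(i,a)
round 1: derive flow(a,b) via R3 from link(a,h), road(h,b)
round 1: derive flow(b,a) via R3 from link(b,c), road(c,a)
round 1: derive flow(b,b) via R3 from link(b,c), road(c,b)
round 1: derive flow(b,h) via R3 from link(b,c), road(c,h)
round 1: derive flow(c,a) via R3 from link(c,i), road(i,a)
round 1: derive flow(c,b) via R3 from link(c,i), road(i,b)
round 1: derive flow(c,c) via R3 from link(c,e), road(e,c)
round 1: derive flow(e,a) via R3 from link(e,j), road(j,a)
round 1: derive flow(e,b) via R3 from link(e,h), road(h,b)
round 1: derive flow(i,a) via R3 from link(i,j), road(j,a)
round 1: derive flow(i,c) via R3 from link(i,b), road(b,c)
round 1: derive flow(j,h) via R3 from link(j,c), road(c,h)
round 1: derive flow(j,j) via R3 from link(j,b), road(b,j)
round 2: derive flow(a,c) via R2 from flow(a,b), link(b,c)
round 2: derive flow(a,e) via R2 from flow(a,b), link(b,e)
round 2: derive flow(a,j) via R2 from flow(a,i), link(i,j)
round 2: derive flow(b,j) via R2 from flow(b,e), link(e,j)
round 2: derive flow(c,h) via R2 from flow(c,a), link(a,h)
round 2: derive flow(c,j) via R2 from flow(c,e), link(e,j)
round 2: derive flow(e,c) via R2 from flow(e,b), link(b,c)
round 2: derive flow(e,e) via R2 from flow(e,b), link(b,e)
round 2: derive flow(e,i) via R2 from flow(e,a), link(a,i)
round 2: derive flow(i,e) via R2 from flow(i,b), link(b,e)
round 2: derive flow(i,h) via R2 from flow(i,a), link(a,h)
round 2: derive flow(i,i) via R2 from flow(i,a), link(a,i)
round 2: derive flow(j,i) via R2 from flow(j,a), link(a,i)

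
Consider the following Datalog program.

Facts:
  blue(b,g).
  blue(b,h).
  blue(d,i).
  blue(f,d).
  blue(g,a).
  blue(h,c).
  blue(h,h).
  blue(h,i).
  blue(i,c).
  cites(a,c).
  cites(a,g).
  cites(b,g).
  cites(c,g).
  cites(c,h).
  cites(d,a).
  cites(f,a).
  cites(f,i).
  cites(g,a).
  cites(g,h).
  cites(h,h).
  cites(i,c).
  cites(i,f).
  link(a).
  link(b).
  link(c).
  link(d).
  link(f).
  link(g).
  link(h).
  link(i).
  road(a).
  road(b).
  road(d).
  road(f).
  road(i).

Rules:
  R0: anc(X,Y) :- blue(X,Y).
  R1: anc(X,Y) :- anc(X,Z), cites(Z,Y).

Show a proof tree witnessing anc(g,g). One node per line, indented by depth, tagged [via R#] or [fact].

round 1: derive anc(b,g) via R0 from blue(b,g)
round 1: derive anc(b,h) via R0 from blue(b,h)
round 1: derive anc(d,i) via R0 from blue(d,i)
round 1: derive anc(f,d) via R0 from blue(f,d)
round 1: derive anc(g,a) via R0 from blue(g,a)
round 1: derive anc(h,c) via R0 from blue(h,c)
round 1: derive anc(h,h) via R0 from blue(h,h)
round 1: derive anc(h,i) via R0 from blue(h,i)
round 1: derive anc(i,c) via R0 from blue(i,c)
round 2: derive anc(b,a) via R1 from anc(b,g), cites(g,a)
round 2: derive anc(d,c) via R1 from anc(d,i), cites(i,c)
round 2: derive anc(d,f) via R1 from anc(d,i), cites(i,f)
round 2: derive anc(f,a) via R1 from anc(f,d), cites(d,a)
round 2: derive anc(g,c) via R1 from anc(g,a), cites(a,c)
round 2: derive anc(g,g) via R1 from anc(g,a), cites(a,g)
round 2: derive anc(h,f) via R1 from anc(h,i), cites(i,f)
round 2: derive anc(h,g) via R1 from anc(h,c), cites(c,g)
round 2: derive anc(i,g) via R1 from anc(i,c), cites(c,g)
round 2: derive anc(i,h) via R1 from anc(i,c), cites(c,h)
round 3: derive anc(b,c) via R1 from anc(b,a), cites(a,c)
round 3: derive anc(d,a) via R1 from anc(d,f), cites(f,a)
round 3: derive anc(d,g) via R1 from anc(d,c), cites(c,g)
round 3: derive anc(d,h) via R1 from anc(d,c), cites(c,h)
round 3: derive anc(f,c) via R1 from anc(f,a), cites(a,c)
round 3: derive anc(f,g) via R1 from anc(f,a), cites(a,g)
round 3: derive anc(g,h) via R1 from anc(g,c), cites(c,h)
round 3: derive anc(h,a) via R1 from anc(h,f), cites(f,a)
round 3: derive anc(i,a) via R1 from anc(i,g), cites(g,a)
round 4: derive anc(f,h) via R1 from anc(f,c), cites(c,h)

anc(g,g)  [via R1]
  anc(g,a)  [via R0]
    blue(g,a)  [fact]
  cites(a,g)  [fact]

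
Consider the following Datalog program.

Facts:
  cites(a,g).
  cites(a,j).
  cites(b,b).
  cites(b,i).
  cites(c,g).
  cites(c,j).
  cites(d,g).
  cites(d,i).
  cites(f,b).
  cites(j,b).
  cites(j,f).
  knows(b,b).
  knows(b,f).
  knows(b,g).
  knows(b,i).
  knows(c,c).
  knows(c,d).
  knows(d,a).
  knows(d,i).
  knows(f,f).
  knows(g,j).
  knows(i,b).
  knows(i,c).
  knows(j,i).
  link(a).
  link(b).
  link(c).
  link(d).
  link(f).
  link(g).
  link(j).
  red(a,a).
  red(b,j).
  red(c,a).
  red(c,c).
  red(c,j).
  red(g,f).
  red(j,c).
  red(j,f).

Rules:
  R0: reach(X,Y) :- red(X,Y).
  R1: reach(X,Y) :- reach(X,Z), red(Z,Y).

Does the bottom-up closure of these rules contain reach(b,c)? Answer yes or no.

round 1: derive reach(a,a) via R0 from red(a,a)
round 1: derive reach(b,j) via R0 from red(b,j)
round 1: derive reach(c,a) via R0 from red(c,a)
round 1: derive reach(c,c) via R0 from red(c,c)
round 1: derive reach(c,j) via R0 from red(c,j)
round 1: derive reach(g,f) via R0 from red(g,f)
round 1: derive reach(j,c) via R0 from red(j,c)
round 1: derive reach(j,f) via R0 from red(j,f)
round 2: derive reach(b,c) via R1 from reach(b,j), red(j,c)
round 2: derive reach(b,f) via R1 from reach(b,j), red(j,f)
round 2: derive reach(c,f) via R1 from reach(c,j), red(j,f)
round 2: derive reach(j,a) via R1 from reach(j,c), red(c,a)
round 2: derive reach(j,j) via R1 from reach(j,c), red(c,j)
round 3: derive reach(b,a) via R1 from reach(b,c), red(c,a)

yes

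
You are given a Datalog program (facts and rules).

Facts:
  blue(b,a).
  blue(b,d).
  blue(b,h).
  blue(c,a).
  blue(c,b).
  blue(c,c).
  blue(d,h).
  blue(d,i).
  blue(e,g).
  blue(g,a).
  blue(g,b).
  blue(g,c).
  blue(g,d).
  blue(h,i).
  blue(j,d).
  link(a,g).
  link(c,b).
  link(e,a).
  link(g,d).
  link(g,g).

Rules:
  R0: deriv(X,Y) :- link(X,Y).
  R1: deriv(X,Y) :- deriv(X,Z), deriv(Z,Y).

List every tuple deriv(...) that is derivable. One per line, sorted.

round 1: derive deriv(a,g) via R0 from link(a,g)
round 1: derive deriv(c,b) via R0 from link(c,b)
round 1: derive deriv(e,a) via R0 from link(e,a)
round 1: derive deriv(g,d) via R0 from link(g,d)
round 1: derive deriv(g,g) via R0 from link(g,g)
round 2: derive deriv(a,d) via R1 from deriv(a,g), deriv(g,d)
round 2: derive deriv(e,g) via R1 from deriv(e,a), deriv(a,g)
round 3: derive deriv(e,d) via R1 from deriv(e,a), deriv(a,d)

deriv(a,d)
deriv(a,g)
deriv(c,b)
deriv(e,a)
deriv(e,d)
deriv(e,g)
deriv(g,d)
deriv(g,g)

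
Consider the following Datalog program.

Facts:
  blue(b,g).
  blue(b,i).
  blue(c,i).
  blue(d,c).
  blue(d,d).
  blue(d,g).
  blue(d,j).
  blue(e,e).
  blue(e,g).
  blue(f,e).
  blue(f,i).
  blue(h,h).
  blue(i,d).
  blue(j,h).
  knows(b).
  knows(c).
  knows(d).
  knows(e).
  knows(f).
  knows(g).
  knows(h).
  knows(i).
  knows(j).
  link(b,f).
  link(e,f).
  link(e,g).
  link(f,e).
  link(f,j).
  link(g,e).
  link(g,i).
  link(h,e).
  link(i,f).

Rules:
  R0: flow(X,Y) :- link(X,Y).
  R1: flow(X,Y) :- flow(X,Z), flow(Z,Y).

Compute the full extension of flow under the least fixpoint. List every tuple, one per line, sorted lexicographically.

flow(b,e)
flow(b,f)
flow(b,g)
flow(b,i)
flow(b,j)
flow(e,e)
flow(e,f)
flow(e,g)
flow(e,i)
flow(e,j)
flow(f,e)
flow(f,f)
flow(f,g)
flow(f,i)
flow(f,j)
flow(g,e)
flow(g,f)
flow(g,g)
flow(g,i)
flow(g,j)
flow(h,e)
flow(h,f)
flow(h,g)
flow(h,i)
flow(h,j)
flow(i,e)
flow(i,f)
flow(i,g)
flow(i,i)
flow(i,j)

round 1: derive flow(b,f) via R0 from link(b,f)
round 1: derive flow(e,f) via R0 from link(e,f)
round 1: derive flow(e,g) via R0 from link(e,g)
round 1: derive flow(f,e) via R0 from link(f,e)
round 1: derive flow(f,j) via R0 from link(f,j)
round 1: derive flow(g,e) via R0 from link(g,e)
round 1: derive flow(g,i) via R0 from link(g,i)
round 1: derive flow(h,e) via R0 from link(h,e)
round 1: derive flow(i,f) via R0 from link(i,f)
round 2: derive flow(b,e) via R1 from flow(b,f), flow(f,e)
round 2: derive flow(b,j) via R1 from flow(b,f), flow(f,j)
round 2: derive flow(e,e) via R1 from flow(e,f), flow(f,e)
round 2: derive flow(e,i) via R1 from flow(e,g), flow(g,i)
round 2: derive flow(e,j) via R1 from flow(e,f), flow(f,j)
round 2: derive flow(f,f) via R1 from flow(f,e), flow(e,f)
round 2: derive flow(f,g) via R1 from flow(f,e), flow(e,g)
round 2: derive flow(g,f) via R1 from flow(g,e), flow(e,f)
round 2: derive flow(g,g) via R1 from flow(g,e), flow(e,g)
round 2: derive flow(h,f) via R1 from flow(h,e), flow(e,f)
round 2: derive flow(h,g) via R1 from flow(h,e), flow(e,g)
round 2: derive flow(i,e) via R1 from flow(i,f), flow(f,e)
round 2: derive flow(i,j) via R1 from flow(i,f), flow(f,j)
round 3: derive flow(b,g) via R1 from flow(b,e), flow(e,g)
round 3: derive flow(b,i) via R1 from flow(b,e), flow(e,i)
round 3: derive flow(f,i) via R1 from flow(f,e), flow(e,i)
round 3: derive flow(g,j) via R1 from flow(g,e), flow(e,j)
round 3: derive flow(h,i) via R1 from flow(h,e), flow(e,i)
round 3: derive flow(h,j) via R1 from flow(h,e), flow(e,j)
round 3: derive flow(i,g) via R1 from flow(i,e), flow(e,g)
round 3: derive flow(i,i) via R1 from flow(i,e), flow(e,i)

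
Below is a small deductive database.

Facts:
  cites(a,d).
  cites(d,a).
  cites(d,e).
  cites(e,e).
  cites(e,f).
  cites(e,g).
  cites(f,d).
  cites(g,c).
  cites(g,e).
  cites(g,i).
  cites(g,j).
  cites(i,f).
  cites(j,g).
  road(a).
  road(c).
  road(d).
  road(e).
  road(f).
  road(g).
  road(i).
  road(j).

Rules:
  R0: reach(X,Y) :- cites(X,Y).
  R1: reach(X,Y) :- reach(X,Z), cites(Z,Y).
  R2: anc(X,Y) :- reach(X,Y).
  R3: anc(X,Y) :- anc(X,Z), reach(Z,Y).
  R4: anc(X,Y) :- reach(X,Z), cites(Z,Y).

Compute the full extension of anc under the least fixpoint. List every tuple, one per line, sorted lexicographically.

anc(a,a)
anc(a,c)
anc(a,d)
anc(a,e)
anc(a,f)
anc(a,g)
anc(a,i)
anc(a,j)
anc(d,a)
anc(d,c)
anc(d,d)
anc(d,e)
anc(d,f)
anc(d,g)
anc(d,i)
anc(d,j)
anc(e,a)
anc(e,c)
anc(e,d)
anc(e,e)
anc(e,f)
anc(e,g)
anc(e,i)
anc(e,j)
anc(f,a)
anc(f,c)
anc(f,d)
anc(f,e)
anc(f,f)
anc(f,g)
anc(f,i)
anc(f,j)
anc(g,a)
anc(g,c)
anc(g,d)
anc(g,e)
anc(g,f)
anc(g,g)
anc(g,i)
anc(g,j)
anc(i,a)
anc(i,c)
anc(i,d)
anc(i,e)
anc(i,f)
anc(i,g)
anc(i,i)
anc(i,j)
anc(j,a)
anc(j,c)
anc(j,d)
anc(j,e)
anc(j,f)
anc(j,g)
anc(j,i)
anc(j,j)

round 1: derive reach(a,d) via R0 from cites(a,d)
round 1: derive reach(d,a) via R0 from cites(d,a)
round 1: derive reach(d,e) via R0 from cites(d,e)
round 1: derive reach(e,e) via R0 from cites(e,e)
round 1: derive reach(e,f) via R0 from cites(e,f)
round 1: derive reach(e,g) via R0 from cites(e,g)
round 1: derive reach(f,d) via R0 from cites(f,d)
round 1: derive reach(g,c) via R0 from cites(g,c)
round 1: derive reach(g,e) via R0 from cites(g,e)
round 1: derive reach(g,i) via R0 from cites(g,i)
round 1: derive reach(g,j) via R0 from cites(g,j)
round 1: derive reach(i,f) via R0 from cites(i,f)
round 1: derive reach(j,g) via R0 from cites(j,g)
round 2: derive reach(a,a) via R1 from reach(a,d), cites(d,a)
round 2: derive reach(a,e) via R1 from reach(a,d), cites(d,e)
round 2: derive reach(d,d) via R1 from reach(d,a), cites(a,d)
round 2: derive reach(d,f) via R1 from reach(d,e), cites(e,f)
round 2: derive reach(d,g) via R1 from reach(d,e), cites(e,g)
round 2: derive reach(e,c) via R1 from reach(e,g), cites(g,c)
round 2: derive reach(e,d) via R1 from reach(e,f), cites(f,d)
round 2: derive reach(e,i) via R1 from reach(e,g), cites(g,i)
round 2: derive reach(e,j) via R1 from reach(e,g), cites(g,j)
round 2: derive reach(f,a) via R1 from reach(f,d), cites(d,a)
round 2: derive reach(f,e) via R1 from reach(f,d), cites(d,e)
round 2: derive reach(g,f) via R1 from reach(g,e), cites(e,f)
round 2: derive reach(g,g) via R1 from reach(g,e), cites(e,g)
round 2: derive reach(i,d) via R1 from reach(i,f), cites(f,d)
round 2: derive reach(j,c) via R1 from reach(j,g), cites(g,c)
round 2: derive reach(j,e) via R1 from reach(j,g), cites(g,e)
round 2: derive reach(j,i) via R1 from reach(j,g), cites(g,i)
round 2: derive reach(j,j) via R1 from reach(j,g), cites(g,j)
round 2: derive anc(a,d) via R2 from reach(a,d)
round 2: derive anc(d,a) via R2 from reach(d,a)
round 2: derive anc(d,e) via R2 from reach(d,e)
round 2: derive anc(e,e) via R2 from reach(e,e)
round 2: derive anc(e,f) via R2 from reach(e,f)
round 2: derive anc(e,g) via R2 from reach(e,g)
round 2: derive anc(f,d) via R2 from reach(f,d)
round 2: derive anc(g,c) via R2 from reach(g,c)
round 2: derive anc(g,e) via R2 from reach(g,e)
round 2: derive anc(g,i) via R2 from reach(g,i)
round 2: derive anc(g,j) via R2 from reach(g,j)
round 2: derive anc(i,f) via R2 from reach(i,f)
round 2: derive anc(j,g) via R2 from reach(j,g)
round 2: derive anc(a,a) via R4 from reach(a,d), cites(d,a)
round 2: derive anc(a,e) via R4 from reach(a,d), cites(d,e)
round 2: derive anc(d,d) via R4 from reach(d,a), cites(a,d)
round 2: derive anc(d,f) via R4 from reach(d,e), cites(e,f)
round 2: derive anc(d,g) via R4 from reach(d,e), cites(e,g)
round 2: derive anc(e,c) via R4 from reach(e,g), cites(g,c)
round 2: derive anc(e,d) via R4 from reach(e,f), cites(f,d)
round 2: derive anc(e,i) via R4 from reach(e,g), cites(g,i)
round 2: derive anc(e,j) via R4 from reach(e,g), cites(g,j)
round 2: derive anc(f,a) via R4 from reach(f,d), cites(d,a)
round 2: derive anc(f,e) via R4 from reach(f,d), cites(d,e)
round 2: derive anc(g,f) via R4 from reach(g,e), cites(e,f)
round 2: derive anc(g,g) via R4 from reach(g,e), cites(e,g)
round 2: derive anc(i,d) via R4 from reach(i,f), cites(f,d)
round 2: derive anc(j,c) via R4 from reach(j,g), cites(g,c)
round 2: derive anc(j,e) via R4 from reach(j,g), cites(g,e)
round 2: derive anc(j,i) via R4 from reach(j,g), cites(g,i)
round 2: derive anc(j,j) via R4 from reach(j,g), cites(g,j)
round 3: derive reach(a,f) via R1 from reach(a,e), cites(e,f)
round 3: derive reach(a,g) via R1 from reach(a,e), cites(e,g)
round 3: derive reach(d,c) via R1 from reach(d,g), cites(g,c)
round 3: derive reach(d,i) via R1 from reach(d,g), cites(g,i)
round 3: derive reach(d,j) via R1 from reach(d,g), cites(g,j)
round 3: derive reach(e,a) via R1 from reach(e,d), cites(d,a)
round 3: derive reach(f,f) via R1 from reach(f,e), cites(e,f)
round 3: derive reach(f,g) via R1 from reach(f,e), cites(e,g)
round 3: derive reach(g,d) via R1 from reach(g,f), cites(f,d)
round 3: derive reach(i,a) via R1 from reach(i,d), cites(d,a)
round 3: derive reach(i,e) via R1 from reach(i,d), cites(d,e)
round 3: derive reach(j,f) via R1 from reach(j,e), cites(e,f)
round 3: derive anc(a,c) via R3 from anc(a,e), reach(e,c)
round 3: derive anc(a,f) via R3 from anc(a,d), reach(d,f)
round 3: derive anc(a,g) via R3 from anc(a,d), reach(d,g)
round 3: derive anc(a,i) via R3 from anc(a,e), reach(e,i)
round 3: derive anc(a,j) via R3 from anc(a,e), reach(e,j)
round 3: derive anc(d,c) via R3 from anc(d,e), reach(e,c)
round 3: derive anc(d,i) via R3 from anc(d,e), reach(e,i)
round 3: derive anc(d,j) via R3 from anc(d,e), reach(e,j)
round 3: derive anc(e,a) via R3 from anc(e,d), reach(d,a)
round 3: derive anc(f,c) via R3 from anc(f,e), reach(e,c)
round 3: derive anc(f,f) via R3 from anc(f,d), reach(d,f)
round 3: derive anc(f,g) via R3 from anc(f,d), reach(d,g)
round 3: derive anc(f,i) via R3 from anc(f,e), reach(e,i)
round 3: derive anc(f,j) via R3 from anc(f,e), reach(e,j)
round 3: derive anc(g,a) via R3 from anc(g,f), reach(f,a)
round 3: derive anc(g,d) via R3 from anc(g,e), reach(e,d)
round 3: derive anc(i,a) via R3 from anc(i,d), reach(d,a)
round 3: derive anc(i,e) via R3 from anc(i,d), reach(d,e)
round 3: derive anc(i,g) via R3 from anc(i,d), reach(d,g)
round 3: derive anc(j,d) via R3 from anc(j,e), reach(e,d)
round 3: derive anc(j,f) via R3 from anc(j,e), reach(e,f)
round 4: derive reach(a,c) via R1 from reach(a,g), cites(g,c)
round 4: derive reach(a,i) via R1 from reach(a,g), cites(g,i)
round 4: derive reach(a,j) via R1 from reach(a,g), cites(g,j)
round 4: derive reach(f,c) via R1 from reach(f,g), cites(g,c)
round 4: derive reach(f,i) via R1 from reach(f,g), cites(g,i)
round 4: derive reach(f,j) via R1 from reach(f,g), cites(g,j)
round 4: derive reach(g,a) via R1 from reach(g,d), cites(d,a)
round 4: derive reach(i,g) via R1 from reach(i,e), cites(e,g)
round 4: derive reach(j,d) via R1 from reach(j,f), cites(f,d)
round 4: derive anc(i,c) via R3 from anc(i,d), reach(d,c)
round 4: derive anc(i,i) via R3 from anc(i,d), reach(d,i)
round 4: derive anc(i,j) via R3 from anc(i,d), reach(d,j)
round 4: derive anc(j,a) via R3 from anc(j,d), reach(d,a)
round 5: derive reach(i,c) via R1 from reach(i,g), cites(g,c)
round 5: derive reach(i,i) via R1 from reach(i,g), cites(g,i)
round 5: derive reach(i,j) via R1 from reach(i,g), cites(g,j)
round 5: derive reach(j,a) via R1 from reach(j,d), cites(d,a)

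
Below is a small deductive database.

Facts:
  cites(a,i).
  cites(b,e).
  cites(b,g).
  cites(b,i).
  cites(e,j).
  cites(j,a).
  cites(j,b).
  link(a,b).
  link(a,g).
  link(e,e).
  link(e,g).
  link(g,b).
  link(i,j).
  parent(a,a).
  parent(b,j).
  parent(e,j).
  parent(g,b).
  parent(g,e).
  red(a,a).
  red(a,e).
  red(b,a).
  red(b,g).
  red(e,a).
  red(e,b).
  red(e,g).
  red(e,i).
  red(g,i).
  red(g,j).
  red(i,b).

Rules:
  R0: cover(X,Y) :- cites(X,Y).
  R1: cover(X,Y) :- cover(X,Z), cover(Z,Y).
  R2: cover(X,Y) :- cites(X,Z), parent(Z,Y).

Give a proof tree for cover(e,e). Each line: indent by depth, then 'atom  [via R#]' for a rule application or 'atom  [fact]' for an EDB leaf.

cover(e,e)  [via R1]
  cover(e,b)  [via R1]
    cover(e,j)  [via R0]
      cites(e,j)  [fact]
    cover(j,b)  [via R0]
      cites(j,b)  [fact]
  cover(b,e)  [via R0]
    cites(b,e)  [fact]

round 1: derive cover(a,i) via R0 from cites(a,i)
round 1: derive cover(b,e) via R0 from cites(b,e)
round 1: derive cover(b,g) via R0 from cites(b,g)
round 1: derive cover(b,i) via R0 from cites(b,i)
round 1: derive cover(e,j) via R0 from cites(e,j)
round 1: derive cover(j,a) via R0 from cites(j,a)
round 1: derive cover(j,b) via R0 from cites(j,b)
round 1: derive cover(b,b) via R2 from cites(b,g), parent(g,b)
round 1: derive cover(b,j) via R2 from cites(b,e), parent(e,j)
round 1: derive cover(j,j) via R2 from cites(j,b), parent(b,j)
round 2: derive cover(b,a) via R1 from cover(b,j), cover(j,a)
round 2: derive cover(e,a) via R1 from cover(e,j), cover(j,a)
round 2: derive cover(e,b) via R1 from cover(e,j), cover(j,b)
round 2: derive cover(j,e) via R1 from cover(j,b), cover(b,e)
round 2: derive cover(j,g) via R1 from cover(j,b), cover(b,g)
round 2: derive cover(j,i) via R1 from cover(j,a), cover(a,i)
round 3: derive cover(e,e) via R1 from cover(e,b), cover(b,e)
round 3: derive cover(e,g) via R1 from cover(e,b), cover(b,g)
round 3: derive cover(e,i) via R1 from cover(e,a), cover(a,i)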